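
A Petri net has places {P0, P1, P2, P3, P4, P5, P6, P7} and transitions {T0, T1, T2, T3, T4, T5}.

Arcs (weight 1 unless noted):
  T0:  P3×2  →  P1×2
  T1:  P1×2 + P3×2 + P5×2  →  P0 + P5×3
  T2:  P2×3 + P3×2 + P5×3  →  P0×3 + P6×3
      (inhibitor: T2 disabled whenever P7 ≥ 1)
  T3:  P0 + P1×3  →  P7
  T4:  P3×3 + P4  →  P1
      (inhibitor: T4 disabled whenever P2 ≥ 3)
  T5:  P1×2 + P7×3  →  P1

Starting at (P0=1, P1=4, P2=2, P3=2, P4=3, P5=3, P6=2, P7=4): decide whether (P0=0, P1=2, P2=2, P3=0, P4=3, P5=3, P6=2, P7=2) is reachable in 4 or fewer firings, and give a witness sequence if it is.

YES — reachable via ⟨T0, T3, T5⟩ (3 firings)

step 1: fire T0:  (P0=1, P1=4, P2=2, P3=2, P4=3, P5=3, P6=2, P7=4) → (P0=1, P1=6, P2=2, P3=0, P4=3, P5=3, P6=2, P7=4)
step 2: fire T3:  (P0=1, P1=6, P2=2, P3=0, P4=3, P5=3, P6=2, P7=4) → (P0=0, P1=3, P2=2, P3=0, P4=3, P5=3, P6=2, P7=5)
step 3: fire T5:  (P0=0, P1=3, P2=2, P3=0, P4=3, P5=3, P6=2, P7=5) → (P0=0, P1=2, P2=2, P3=0, P4=3, P5=3, P6=2, P7=2)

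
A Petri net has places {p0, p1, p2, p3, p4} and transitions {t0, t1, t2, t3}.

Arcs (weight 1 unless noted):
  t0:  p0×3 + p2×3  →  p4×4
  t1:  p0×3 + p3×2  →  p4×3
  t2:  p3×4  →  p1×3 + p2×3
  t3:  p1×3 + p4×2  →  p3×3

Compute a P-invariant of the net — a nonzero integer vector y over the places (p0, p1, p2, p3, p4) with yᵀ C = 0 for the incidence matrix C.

Incidence matrix C (rows=places, cols=transitions):
       t0   t1   t2   t3
   p0  -3   -3    0    0
   p1   0    0    3   -3
   p2  -3    0    3    0
   p3   0   -2   -4    3
   p4   4    3    0   -2

Candidate y = [1, 1, 3, 3, 3]; check y·C column-wise:
  col t0: 1·-3 + 1·0 + 3·-3 + 3·0 + 3·4 = 0
  col t1: 1·-3 + 1·0 + 3·0 + 3·-2 + 3·3 = 0
  col t2: 1·0 + 1·3 + 3·3 + 3·-4 + 3·0 = 0
  col t3: 1·0 + 1·-3 + 3·0 + 3·3 + 3·-2 = 0

y = (p0:1, p1:1, p2:3, p3:3, p4:3)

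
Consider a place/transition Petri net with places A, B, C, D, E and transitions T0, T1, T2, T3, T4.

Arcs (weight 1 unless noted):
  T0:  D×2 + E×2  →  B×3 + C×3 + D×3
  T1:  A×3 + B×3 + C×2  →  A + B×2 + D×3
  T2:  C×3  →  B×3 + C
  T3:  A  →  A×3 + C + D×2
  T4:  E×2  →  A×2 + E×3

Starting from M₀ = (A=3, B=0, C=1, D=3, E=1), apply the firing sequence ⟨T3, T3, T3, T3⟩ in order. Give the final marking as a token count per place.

(A=11, B=0, C=5, D=11, E=1)

step 1: fire T3:  (A=3, B=0, C=1, D=3, E=1) → (A=5, B=0, C=2, D=5, E=1)
step 2: fire T3:  (A=5, B=0, C=2, D=5, E=1) → (A=7, B=0, C=3, D=7, E=1)
step 3: fire T3:  (A=7, B=0, C=3, D=7, E=1) → (A=9, B=0, C=4, D=9, E=1)
step 4: fire T3:  (A=9, B=0, C=4, D=9, E=1) → (A=11, B=0, C=5, D=11, E=1)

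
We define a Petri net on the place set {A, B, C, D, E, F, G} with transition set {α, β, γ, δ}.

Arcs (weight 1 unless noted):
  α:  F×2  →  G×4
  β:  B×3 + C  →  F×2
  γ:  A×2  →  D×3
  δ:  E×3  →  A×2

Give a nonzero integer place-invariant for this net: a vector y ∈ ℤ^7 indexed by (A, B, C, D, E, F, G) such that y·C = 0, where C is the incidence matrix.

Incidence matrix C (rows=places, cols=transitions):
        α    β    γ    δ
    A   0    0   -2    2
    B   0   -3    0    0
    C   0   -1    0    0
    D   0    0    3    0
    E   0    0    0   -3
    F  -2    2    0    0
    G   4    0    0    0

Candidate y = [0, 1, -3, 0, 0, 0, 0]; check y·C column-wise:
  col α: 1·0 + -3·0 + 0·-2 + 0·4 = 0
  col β: 1·-3 + -3·-1 + 0·2 = 0
  col γ: 0·-2 + 1·0 + -3·0 + 0·3 = 0
  col δ: 0·2 + 1·0 + -3·0 + 0·-3 = 0

y = (A:0, B:1, C:-3, D:0, E:0, F:0, G:0)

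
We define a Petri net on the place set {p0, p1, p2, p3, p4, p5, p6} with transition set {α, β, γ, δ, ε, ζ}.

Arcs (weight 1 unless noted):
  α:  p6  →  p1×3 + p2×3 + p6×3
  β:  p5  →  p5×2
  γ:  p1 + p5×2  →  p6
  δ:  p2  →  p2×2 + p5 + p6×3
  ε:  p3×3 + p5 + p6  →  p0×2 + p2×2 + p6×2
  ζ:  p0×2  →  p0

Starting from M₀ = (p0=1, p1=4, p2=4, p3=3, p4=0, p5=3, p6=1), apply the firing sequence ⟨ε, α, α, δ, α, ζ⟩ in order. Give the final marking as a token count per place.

(p0=2, p1=13, p2=16, p3=0, p4=0, p5=3, p6=11)

step 1: fire ε:  (p0=1, p1=4, p2=4, p3=3, p4=0, p5=3, p6=1) → (p0=3, p1=4, p2=6, p3=0, p4=0, p5=2, p6=2)
step 2: fire α:  (p0=3, p1=4, p2=6, p3=0, p4=0, p5=2, p6=2) → (p0=3, p1=7, p2=9, p3=0, p4=0, p5=2, p6=4)
step 3: fire α:  (p0=3, p1=7, p2=9, p3=0, p4=0, p5=2, p6=4) → (p0=3, p1=10, p2=12, p3=0, p4=0, p5=2, p6=6)
step 4: fire δ:  (p0=3, p1=10, p2=12, p3=0, p4=0, p5=2, p6=6) → (p0=3, p1=10, p2=13, p3=0, p4=0, p5=3, p6=9)
step 5: fire α:  (p0=3, p1=10, p2=13, p3=0, p4=0, p5=3, p6=9) → (p0=3, p1=13, p2=16, p3=0, p4=0, p5=3, p6=11)
step 6: fire ζ:  (p0=3, p1=13, p2=16, p3=0, p4=0, p5=3, p6=11) → (p0=2, p1=13, p2=16, p3=0, p4=0, p5=3, p6=11)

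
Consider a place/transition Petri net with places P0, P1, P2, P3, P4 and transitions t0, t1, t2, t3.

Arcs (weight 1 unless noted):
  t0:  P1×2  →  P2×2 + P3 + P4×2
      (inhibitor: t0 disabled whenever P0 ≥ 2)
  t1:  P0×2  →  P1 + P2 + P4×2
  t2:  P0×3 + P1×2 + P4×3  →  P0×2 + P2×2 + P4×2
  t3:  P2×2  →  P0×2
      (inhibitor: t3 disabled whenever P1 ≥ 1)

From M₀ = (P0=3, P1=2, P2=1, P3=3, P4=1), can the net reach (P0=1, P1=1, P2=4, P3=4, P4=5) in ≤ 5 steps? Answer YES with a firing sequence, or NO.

YES — reachable via ⟨t1, t0⟩ (2 firings)

step 1: fire t1:  (P0=3, P1=2, P2=1, P3=3, P4=1) → (P0=1, P1=3, P2=2, P3=3, P4=3)
step 2: fire t0:  (P0=1, P1=3, P2=2, P3=3, P4=3) → (P0=1, P1=1, P2=4, P3=4, P4=5)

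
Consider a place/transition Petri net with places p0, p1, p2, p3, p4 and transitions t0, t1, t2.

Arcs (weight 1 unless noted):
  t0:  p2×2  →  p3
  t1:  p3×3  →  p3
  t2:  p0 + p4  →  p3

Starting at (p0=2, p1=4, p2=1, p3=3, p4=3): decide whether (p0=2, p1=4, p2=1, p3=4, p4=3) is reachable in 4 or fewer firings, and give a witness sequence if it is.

NO — not reachable within 4 firings

depth 0: 1 marking
depth 1: 3 markings reached so far
depth 2: 5 markings reached so far
depth 3: 6 markings reached so far
depth 4: 7 markings reached so far
target is not among the 7 markings reachable within 4 steps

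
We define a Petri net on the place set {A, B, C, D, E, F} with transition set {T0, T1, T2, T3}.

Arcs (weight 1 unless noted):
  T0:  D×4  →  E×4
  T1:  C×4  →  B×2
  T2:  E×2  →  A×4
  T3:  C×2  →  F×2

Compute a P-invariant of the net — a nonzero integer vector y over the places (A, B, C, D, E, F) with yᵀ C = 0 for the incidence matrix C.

Incidence matrix C (rows=places, cols=transitions):
       T0   T1   T2   T3
    A   0    0    4    0
    B   0    2    0    0
    C   0   -4    0   -2
    D  -4    0    0    0
    E   4    0   -2    0
    F   0    0    0    2

Candidate y = [1, 0, 0, 2, 2, 0]; check y·C column-wise:
  col T0: 1·0 + 2·-4 + 2·4 = 0
  col T1: 1·0 + 0·2 + 0·-4 + 2·0 + 2·0 = 0
  col T2: 1·4 + 2·0 + 2·-2 = 0
  col T3: 1·0 + 0·-2 + 2·0 + 2·0 + 0·2 = 0

y = (A:1, B:0, C:0, D:2, E:2, F:0)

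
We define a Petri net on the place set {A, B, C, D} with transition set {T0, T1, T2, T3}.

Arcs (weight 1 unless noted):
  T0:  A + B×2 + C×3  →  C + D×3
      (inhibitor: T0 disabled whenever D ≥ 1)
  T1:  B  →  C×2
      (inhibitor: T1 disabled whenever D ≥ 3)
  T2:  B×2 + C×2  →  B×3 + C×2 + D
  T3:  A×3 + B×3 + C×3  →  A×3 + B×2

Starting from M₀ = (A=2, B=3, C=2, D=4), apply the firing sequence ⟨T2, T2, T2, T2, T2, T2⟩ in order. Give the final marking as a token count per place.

(A=2, B=9, C=2, D=10)

step 1: fire T2:  (A=2, B=3, C=2, D=4) → (A=2, B=4, C=2, D=5)
step 2: fire T2:  (A=2, B=4, C=2, D=5) → (A=2, B=5, C=2, D=6)
step 3: fire T2:  (A=2, B=5, C=2, D=6) → (A=2, B=6, C=2, D=7)
step 4: fire T2:  (A=2, B=6, C=2, D=7) → (A=2, B=7, C=2, D=8)
step 5: fire T2:  (A=2, B=7, C=2, D=8) → (A=2, B=8, C=2, D=9)
step 6: fire T2:  (A=2, B=8, C=2, D=9) → (A=2, B=9, C=2, D=10)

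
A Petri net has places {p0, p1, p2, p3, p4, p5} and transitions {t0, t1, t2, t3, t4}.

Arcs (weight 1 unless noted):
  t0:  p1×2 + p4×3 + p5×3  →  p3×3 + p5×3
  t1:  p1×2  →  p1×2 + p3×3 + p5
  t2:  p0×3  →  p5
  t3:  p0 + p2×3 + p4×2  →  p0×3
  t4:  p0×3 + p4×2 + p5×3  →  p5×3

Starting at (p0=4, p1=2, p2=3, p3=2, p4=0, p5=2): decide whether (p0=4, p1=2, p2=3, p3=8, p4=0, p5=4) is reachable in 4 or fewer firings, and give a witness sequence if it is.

YES — reachable via ⟨t1, t1⟩ (2 firings)

step 1: fire t1:  (p0=4, p1=2, p2=3, p3=2, p4=0, p5=2) → (p0=4, p1=2, p2=3, p3=5, p4=0, p5=3)
step 2: fire t1:  (p0=4, p1=2, p2=3, p3=5, p4=0, p5=3) → (p0=4, p1=2, p2=3, p3=8, p4=0, p5=4)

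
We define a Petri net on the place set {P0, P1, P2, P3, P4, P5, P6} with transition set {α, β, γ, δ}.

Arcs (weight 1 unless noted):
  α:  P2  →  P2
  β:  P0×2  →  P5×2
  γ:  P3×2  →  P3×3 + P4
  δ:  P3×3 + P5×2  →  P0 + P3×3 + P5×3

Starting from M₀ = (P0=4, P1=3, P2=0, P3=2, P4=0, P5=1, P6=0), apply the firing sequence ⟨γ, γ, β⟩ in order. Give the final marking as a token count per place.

(P0=2, P1=3, P2=0, P3=4, P4=2, P5=3, P6=0)

step 1: fire γ:  (P0=4, P1=3, P2=0, P3=2, P4=0, P5=1, P6=0) → (P0=4, P1=3, P2=0, P3=3, P4=1, P5=1, P6=0)
step 2: fire γ:  (P0=4, P1=3, P2=0, P3=3, P4=1, P5=1, P6=0) → (P0=4, P1=3, P2=0, P3=4, P4=2, P5=1, P6=0)
step 3: fire β:  (P0=4, P1=3, P2=0, P3=4, P4=2, P5=1, P6=0) → (P0=2, P1=3, P2=0, P3=4, P4=2, P5=3, P6=0)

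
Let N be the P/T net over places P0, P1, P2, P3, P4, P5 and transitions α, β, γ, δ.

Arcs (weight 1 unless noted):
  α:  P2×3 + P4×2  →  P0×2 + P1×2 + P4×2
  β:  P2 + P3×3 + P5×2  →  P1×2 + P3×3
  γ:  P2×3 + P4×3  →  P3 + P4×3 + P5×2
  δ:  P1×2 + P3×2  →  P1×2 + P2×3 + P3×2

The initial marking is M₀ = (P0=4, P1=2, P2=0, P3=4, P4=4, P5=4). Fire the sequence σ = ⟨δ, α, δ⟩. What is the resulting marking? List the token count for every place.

(P0=6, P1=4, P2=3, P3=4, P4=4, P5=4)

step 1: fire δ:  (P0=4, P1=2, P2=0, P3=4, P4=4, P5=4) → (P0=4, P1=2, P2=3, P3=4, P4=4, P5=4)
step 2: fire α:  (P0=4, P1=2, P2=3, P3=4, P4=4, P5=4) → (P0=6, P1=4, P2=0, P3=4, P4=4, P5=4)
step 3: fire δ:  (P0=6, P1=4, P2=0, P3=4, P4=4, P5=4) → (P0=6, P1=4, P2=3, P3=4, P4=4, P5=4)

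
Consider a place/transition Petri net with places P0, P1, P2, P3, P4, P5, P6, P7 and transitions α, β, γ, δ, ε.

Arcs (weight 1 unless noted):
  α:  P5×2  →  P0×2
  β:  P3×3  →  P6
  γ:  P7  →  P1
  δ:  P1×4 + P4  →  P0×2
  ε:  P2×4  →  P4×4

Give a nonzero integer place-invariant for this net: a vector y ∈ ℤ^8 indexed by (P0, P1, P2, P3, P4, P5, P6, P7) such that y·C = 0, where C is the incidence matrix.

Incidence matrix C (rows=places, cols=transitions):
        α    β    γ    δ    ε
   P0   2    0    0    2    0
   P1   0    0    1   -4    0
   P2   0    0    0    0   -4
   P3   0   -3    0    0    0
   P4   0    0    0   -1    4
   P5  -2    0    0    0    0
   P6   0    1    0    0    0
   P7   0    0   -1    0    0

Candidate y = [1, 0, 2, 0, 2, 1, 0, 0]; check y·C column-wise:
  col α: 1·2 + 2·0 + 2·0 + 1·-2 = 0
  col β: 1·0 + 2·0 + 0·-3 + 2·0 + 1·0 + 0·1 = 0
  col γ: 1·0 + 0·1 + 2·0 + 2·0 + 1·0 + 0·-1 = 0
  col δ: 1·2 + 0·-4 + 2·0 + 2·-1 + 1·0 = 0
  col ε: 1·0 + 2·-4 + 2·4 + 1·0 = 0

y = (P0:1, P1:0, P2:2, P3:0, P4:2, P5:1, P6:0, P7:0)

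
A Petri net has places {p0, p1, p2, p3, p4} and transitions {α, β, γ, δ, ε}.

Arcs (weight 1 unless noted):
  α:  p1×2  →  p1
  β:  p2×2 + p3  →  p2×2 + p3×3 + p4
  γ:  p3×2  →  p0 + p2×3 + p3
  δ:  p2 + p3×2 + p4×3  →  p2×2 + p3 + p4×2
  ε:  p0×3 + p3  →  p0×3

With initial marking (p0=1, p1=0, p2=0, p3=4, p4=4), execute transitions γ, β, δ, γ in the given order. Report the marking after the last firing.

step 1: fire γ:  (p0=1, p1=0, p2=0, p3=4, p4=4) → (p0=2, p1=0, p2=3, p3=3, p4=4)
step 2: fire β:  (p0=2, p1=0, p2=3, p3=3, p4=4) → (p0=2, p1=0, p2=3, p3=5, p4=5)
step 3: fire δ:  (p0=2, p1=0, p2=3, p3=5, p4=5) → (p0=2, p1=0, p2=4, p3=4, p4=4)
step 4: fire γ:  (p0=2, p1=0, p2=4, p3=4, p4=4) → (p0=3, p1=0, p2=7, p3=3, p4=4)

(p0=3, p1=0, p2=7, p3=3, p4=4)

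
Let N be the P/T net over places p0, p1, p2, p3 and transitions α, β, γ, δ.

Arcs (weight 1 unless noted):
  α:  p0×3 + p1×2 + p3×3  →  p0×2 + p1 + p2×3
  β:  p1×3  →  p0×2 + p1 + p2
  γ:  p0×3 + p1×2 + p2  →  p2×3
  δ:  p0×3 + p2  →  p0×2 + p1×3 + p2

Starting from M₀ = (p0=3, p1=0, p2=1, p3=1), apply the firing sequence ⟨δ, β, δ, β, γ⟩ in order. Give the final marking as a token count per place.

step 1: fire δ:  (p0=3, p1=0, p2=1, p3=1) → (p0=2, p1=3, p2=1, p3=1)
step 2: fire β:  (p0=2, p1=3, p2=1, p3=1) → (p0=4, p1=1, p2=2, p3=1)
step 3: fire δ:  (p0=4, p1=1, p2=2, p3=1) → (p0=3, p1=4, p2=2, p3=1)
step 4: fire β:  (p0=3, p1=4, p2=2, p3=1) → (p0=5, p1=2, p2=3, p3=1)
step 5: fire γ:  (p0=5, p1=2, p2=3, p3=1) → (p0=2, p1=0, p2=5, p3=1)

(p0=2, p1=0, p2=5, p3=1)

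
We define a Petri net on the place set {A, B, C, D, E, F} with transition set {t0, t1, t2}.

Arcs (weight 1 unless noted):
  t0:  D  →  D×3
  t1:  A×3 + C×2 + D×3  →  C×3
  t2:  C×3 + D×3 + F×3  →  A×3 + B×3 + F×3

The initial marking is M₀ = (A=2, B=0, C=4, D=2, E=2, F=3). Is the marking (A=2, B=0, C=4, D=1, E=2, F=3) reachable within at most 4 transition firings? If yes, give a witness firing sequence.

depth 0: 1 marking
depth 1: 2 markings reached so far
depth 2: 4 markings reached so far
depth 3: 6 markings reached so far
depth 4: 8 markings reached so far
target is not among the 8 markings reachable within 4 steps

NO — not reachable within 4 firings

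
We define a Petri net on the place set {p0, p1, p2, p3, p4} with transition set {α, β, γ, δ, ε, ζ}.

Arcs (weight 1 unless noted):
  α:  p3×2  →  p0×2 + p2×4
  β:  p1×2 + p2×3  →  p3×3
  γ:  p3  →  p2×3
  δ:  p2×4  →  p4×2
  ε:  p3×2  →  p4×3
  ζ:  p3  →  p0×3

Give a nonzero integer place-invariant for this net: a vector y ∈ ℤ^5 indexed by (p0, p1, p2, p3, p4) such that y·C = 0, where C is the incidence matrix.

y = (p0:1, p1:3, p2:1, p3:3, p4:2)

Incidence matrix C (rows=places, cols=transitions):
        α    β    γ    δ    ε    ζ
   p0   2    0    0    0    0    3
   p1   0   -2    0    0    0    0
   p2   4   -3    3   -4    0    0
   p3  -2    3   -1    0   -2   -1
   p4   0    0    0    2    3    0

Candidate y = [1, 3, 1, 3, 2]; check y·C column-wise:
  col α: 1·2 + 3·0 + 1·4 + 3·-2 + 2·0 = 0
  col β: 1·0 + 3·-2 + 1·-3 + 3·3 + 2·0 = 0
  col γ: 1·0 + 3·0 + 1·3 + 3·-1 + 2·0 = 0
  col δ: 1·0 + 3·0 + 1·-4 + 3·0 + 2·2 = 0
  col ε: 1·0 + 3·0 + 1·0 + 3·-2 + 2·3 = 0
  col ζ: 1·3 + 3·0 + 1·0 + 3·-1 + 2·0 = 0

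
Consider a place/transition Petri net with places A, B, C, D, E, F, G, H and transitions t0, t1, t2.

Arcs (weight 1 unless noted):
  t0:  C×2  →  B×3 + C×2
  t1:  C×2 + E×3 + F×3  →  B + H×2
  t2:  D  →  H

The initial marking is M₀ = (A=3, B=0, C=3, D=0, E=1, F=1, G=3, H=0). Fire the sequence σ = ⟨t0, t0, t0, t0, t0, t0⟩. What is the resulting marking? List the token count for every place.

(A=3, B=18, C=3, D=0, E=1, F=1, G=3, H=0)

step 1: fire t0:  (A=3, B=0, C=3, D=0, E=1, F=1, G=3, H=0) → (A=3, B=3, C=3, D=0, E=1, F=1, G=3, H=0)
step 2: fire t0:  (A=3, B=3, C=3, D=0, E=1, F=1, G=3, H=0) → (A=3, B=6, C=3, D=0, E=1, F=1, G=3, H=0)
step 3: fire t0:  (A=3, B=6, C=3, D=0, E=1, F=1, G=3, H=0) → (A=3, B=9, C=3, D=0, E=1, F=1, G=3, H=0)
step 4: fire t0:  (A=3, B=9, C=3, D=0, E=1, F=1, G=3, H=0) → (A=3, B=12, C=3, D=0, E=1, F=1, G=3, H=0)
step 5: fire t0:  (A=3, B=12, C=3, D=0, E=1, F=1, G=3, H=0) → (A=3, B=15, C=3, D=0, E=1, F=1, G=3, H=0)
step 6: fire t0:  (A=3, B=15, C=3, D=0, E=1, F=1, G=3, H=0) → (A=3, B=18, C=3, D=0, E=1, F=1, G=3, H=0)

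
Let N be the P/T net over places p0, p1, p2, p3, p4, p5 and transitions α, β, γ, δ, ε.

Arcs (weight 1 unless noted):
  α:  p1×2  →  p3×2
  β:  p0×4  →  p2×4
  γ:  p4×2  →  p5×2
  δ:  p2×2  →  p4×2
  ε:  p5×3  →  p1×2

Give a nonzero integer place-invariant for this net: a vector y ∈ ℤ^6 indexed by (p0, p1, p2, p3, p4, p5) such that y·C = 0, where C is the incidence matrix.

Incidence matrix C (rows=places, cols=transitions):
        α    β    γ    δ    ε
   p0   0   -4    0    0    0
   p1  -2    0    0    0    2
   p2   0    4    0   -2    0
   p3   2    0    0    0    0
   p4   0    0   -2    2    0
   p5   0    0    2    0   -3

Candidate y = [2, 3, 2, 3, 2, 2]; check y·C column-wise:
  col α: 2·0 + 3·-2 + 2·0 + 3·2 + 2·0 + 2·0 = 0
  col β: 2·-4 + 3·0 + 2·4 + 3·0 + 2·0 + 2·0 = 0
  col γ: 2·0 + 3·0 + 2·0 + 3·0 + 2·-2 + 2·2 = 0
  col δ: 2·0 + 3·0 + 2·-2 + 3·0 + 2·2 + 2·0 = 0
  col ε: 2·0 + 3·2 + 2·0 + 3·0 + 2·0 + 2·-3 = 0

y = (p0:2, p1:3, p2:2, p3:3, p4:2, p5:2)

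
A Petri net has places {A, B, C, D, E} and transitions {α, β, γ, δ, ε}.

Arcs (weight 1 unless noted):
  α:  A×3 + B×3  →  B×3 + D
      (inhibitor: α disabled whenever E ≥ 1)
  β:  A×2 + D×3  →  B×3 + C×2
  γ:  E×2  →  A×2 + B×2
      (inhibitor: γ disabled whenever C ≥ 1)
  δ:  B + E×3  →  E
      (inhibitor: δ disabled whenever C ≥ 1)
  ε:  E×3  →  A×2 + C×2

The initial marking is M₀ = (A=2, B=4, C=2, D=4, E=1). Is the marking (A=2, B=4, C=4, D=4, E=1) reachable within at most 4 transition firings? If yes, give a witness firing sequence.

depth 0: 1 marking
depth 1: 2 markings reached so far
depth 2: 2 markings reached so far
(frontier empty at depth 2; search complete)
target is not among the 2 markings reachable within 4 steps

NO — not reachable within 4 firings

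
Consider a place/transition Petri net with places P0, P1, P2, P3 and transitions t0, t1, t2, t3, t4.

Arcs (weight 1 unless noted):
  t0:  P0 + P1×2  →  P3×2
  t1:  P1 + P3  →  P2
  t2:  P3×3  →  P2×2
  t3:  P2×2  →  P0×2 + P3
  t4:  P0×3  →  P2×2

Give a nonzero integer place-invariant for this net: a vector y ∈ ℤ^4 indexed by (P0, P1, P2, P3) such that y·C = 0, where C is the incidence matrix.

y = (P0:2, P1:1, P2:3, P3:2)

Incidence matrix C (rows=places, cols=transitions):
       t0   t1   t2   t3   t4
   P0  -1    0    0    2   -3
   P1  -2   -1    0    0    0
   P2   0    1    2   -2    2
   P3   2   -1   -3    1    0

Candidate y = [2, 1, 3, 2]; check y·C column-wise:
  col t0: 2·-1 + 1·-2 + 3·0 + 2·2 = 0
  col t1: 2·0 + 1·-1 + 3·1 + 2·-1 = 0
  col t2: 2·0 + 1·0 + 3·2 + 2·-3 = 0
  col t3: 2·2 + 1·0 + 3·-2 + 2·1 = 0
  col t4: 2·-3 + 1·0 + 3·2 + 2·0 = 0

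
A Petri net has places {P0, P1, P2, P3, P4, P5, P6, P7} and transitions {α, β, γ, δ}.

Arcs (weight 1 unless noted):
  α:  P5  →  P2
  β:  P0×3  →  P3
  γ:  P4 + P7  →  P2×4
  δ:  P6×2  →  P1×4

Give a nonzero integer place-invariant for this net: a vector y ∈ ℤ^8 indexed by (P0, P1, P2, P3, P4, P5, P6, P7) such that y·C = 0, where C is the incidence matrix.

y = (P0:1, P1:0, P2:0, P3:3, P4:0, P5:0, P6:0, P7:0)

Incidence matrix C (rows=places, cols=transitions):
        α    β    γ    δ
   P0   0   -3    0    0
   P1   0    0    0    4
   P2   1    0    4    0
   P3   0    1    0    0
   P4   0    0   -1    0
   P5  -1    0    0    0
   P6   0    0    0   -2
   P7   0    0   -1    0

Candidate y = [1, 0, 0, 3, 0, 0, 0, 0]; check y·C column-wise:
  col α: 1·0 + 0·1 + 3·0 + 0·-1 = 0
  col β: 1·-3 + 3·1 = 0
  col γ: 1·0 + 0·4 + 3·0 + 0·-1 + 0·-1 = 0
  col δ: 1·0 + 0·4 + 3·0 + 0·-2 = 0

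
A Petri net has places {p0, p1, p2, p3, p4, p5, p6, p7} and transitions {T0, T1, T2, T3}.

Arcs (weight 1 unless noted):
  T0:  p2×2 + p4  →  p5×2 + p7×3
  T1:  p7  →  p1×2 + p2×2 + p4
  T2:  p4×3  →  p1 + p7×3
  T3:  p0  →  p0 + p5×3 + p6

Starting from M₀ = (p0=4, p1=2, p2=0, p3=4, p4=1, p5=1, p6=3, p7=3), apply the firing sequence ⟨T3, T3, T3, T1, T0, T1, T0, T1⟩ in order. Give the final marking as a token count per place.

step 1: fire T3:  (p0=4, p1=2, p2=0, p3=4, p4=1, p5=1, p6=3, p7=3) → (p0=4, p1=2, p2=0, p3=4, p4=1, p5=4, p6=4, p7=3)
step 2: fire T3:  (p0=4, p1=2, p2=0, p3=4, p4=1, p5=4, p6=4, p7=3) → (p0=4, p1=2, p2=0, p3=4, p4=1, p5=7, p6=5, p7=3)
step 3: fire T3:  (p0=4, p1=2, p2=0, p3=4, p4=1, p5=7, p6=5, p7=3) → (p0=4, p1=2, p2=0, p3=4, p4=1, p5=10, p6=6, p7=3)
step 4: fire T1:  (p0=4, p1=2, p2=0, p3=4, p4=1, p5=10, p6=6, p7=3) → (p0=4, p1=4, p2=2, p3=4, p4=2, p5=10, p6=6, p7=2)
step 5: fire T0:  (p0=4, p1=4, p2=2, p3=4, p4=2, p5=10, p6=6, p7=2) → (p0=4, p1=4, p2=0, p3=4, p4=1, p5=12, p6=6, p7=5)
step 6: fire T1:  (p0=4, p1=4, p2=0, p3=4, p4=1, p5=12, p6=6, p7=5) → (p0=4, p1=6, p2=2, p3=4, p4=2, p5=12, p6=6, p7=4)
step 7: fire T0:  (p0=4, p1=6, p2=2, p3=4, p4=2, p5=12, p6=6, p7=4) → (p0=4, p1=6, p2=0, p3=4, p4=1, p5=14, p6=6, p7=7)
step 8: fire T1:  (p0=4, p1=6, p2=0, p3=4, p4=1, p5=14, p6=6, p7=7) → (p0=4, p1=8, p2=2, p3=4, p4=2, p5=14, p6=6, p7=6)

(p0=4, p1=8, p2=2, p3=4, p4=2, p5=14, p6=6, p7=6)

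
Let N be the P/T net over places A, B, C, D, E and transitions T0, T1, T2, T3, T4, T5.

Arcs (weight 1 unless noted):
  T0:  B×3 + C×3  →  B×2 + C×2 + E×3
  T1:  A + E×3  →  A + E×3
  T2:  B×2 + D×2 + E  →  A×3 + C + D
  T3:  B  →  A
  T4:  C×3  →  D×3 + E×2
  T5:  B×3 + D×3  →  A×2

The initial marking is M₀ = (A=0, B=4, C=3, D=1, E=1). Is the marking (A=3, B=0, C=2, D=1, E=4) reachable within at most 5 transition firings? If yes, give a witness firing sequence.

YES — reachable via ⟨T0, T3, T3, T3⟩ (4 firings)

step 1: fire T0:  (A=0, B=4, C=3, D=1, E=1) → (A=0, B=3, C=2, D=1, E=4)
step 2: fire T3:  (A=0, B=3, C=2, D=1, E=4) → (A=1, B=2, C=2, D=1, E=4)
step 3: fire T3:  (A=1, B=2, C=2, D=1, E=4) → (A=2, B=1, C=2, D=1, E=4)
step 4: fire T3:  (A=2, B=1, C=2, D=1, E=4) → (A=3, B=0, C=2, D=1, E=4)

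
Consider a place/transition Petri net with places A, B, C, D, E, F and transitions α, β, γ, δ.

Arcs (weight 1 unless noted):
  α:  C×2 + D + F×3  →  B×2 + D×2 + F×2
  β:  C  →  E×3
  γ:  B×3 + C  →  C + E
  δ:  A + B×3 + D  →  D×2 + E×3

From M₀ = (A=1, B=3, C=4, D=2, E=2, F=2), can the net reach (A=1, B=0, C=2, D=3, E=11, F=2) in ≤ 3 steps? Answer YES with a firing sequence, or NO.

NO — not reachable within 3 firings

depth 0: 1 marking
depth 1: 4 markings reached so far
depth 2: 7 markings reached so far
depth 3: 10 markings reached so far
target is not among the 10 markings reachable within 3 steps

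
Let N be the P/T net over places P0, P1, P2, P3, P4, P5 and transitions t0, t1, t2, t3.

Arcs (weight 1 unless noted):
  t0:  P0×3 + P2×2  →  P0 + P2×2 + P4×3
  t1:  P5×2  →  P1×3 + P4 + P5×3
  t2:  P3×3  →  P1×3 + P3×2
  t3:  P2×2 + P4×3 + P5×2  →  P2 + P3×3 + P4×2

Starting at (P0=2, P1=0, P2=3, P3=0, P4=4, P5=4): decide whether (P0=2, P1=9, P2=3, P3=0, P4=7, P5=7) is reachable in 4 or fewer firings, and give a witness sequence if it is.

YES — reachable via ⟨t1, t1, t1⟩ (3 firings)

step 1: fire t1:  (P0=2, P1=0, P2=3, P3=0, P4=4, P5=4) → (P0=2, P1=3, P2=3, P3=0, P4=5, P5=5)
step 2: fire t1:  (P0=2, P1=3, P2=3, P3=0, P4=5, P5=5) → (P0=2, P1=6, P2=3, P3=0, P4=6, P5=6)
step 3: fire t1:  (P0=2, P1=6, P2=3, P3=0, P4=6, P5=6) → (P0=2, P1=9, P2=3, P3=0, P4=7, P5=7)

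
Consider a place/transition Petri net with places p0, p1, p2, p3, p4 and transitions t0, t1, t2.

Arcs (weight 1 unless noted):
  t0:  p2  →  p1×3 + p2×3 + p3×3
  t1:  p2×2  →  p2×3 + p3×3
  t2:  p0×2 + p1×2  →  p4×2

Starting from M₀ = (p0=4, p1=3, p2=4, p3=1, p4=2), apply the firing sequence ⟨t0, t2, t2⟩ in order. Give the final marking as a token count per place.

(p0=0, p1=2, p2=6, p3=4, p4=6)

step 1: fire t0:  (p0=4, p1=3, p2=4, p3=1, p4=2) → (p0=4, p1=6, p2=6, p3=4, p4=2)
step 2: fire t2:  (p0=4, p1=6, p2=6, p3=4, p4=2) → (p0=2, p1=4, p2=6, p3=4, p4=4)
step 3: fire t2:  (p0=2, p1=4, p2=6, p3=4, p4=4) → (p0=0, p1=2, p2=6, p3=4, p4=6)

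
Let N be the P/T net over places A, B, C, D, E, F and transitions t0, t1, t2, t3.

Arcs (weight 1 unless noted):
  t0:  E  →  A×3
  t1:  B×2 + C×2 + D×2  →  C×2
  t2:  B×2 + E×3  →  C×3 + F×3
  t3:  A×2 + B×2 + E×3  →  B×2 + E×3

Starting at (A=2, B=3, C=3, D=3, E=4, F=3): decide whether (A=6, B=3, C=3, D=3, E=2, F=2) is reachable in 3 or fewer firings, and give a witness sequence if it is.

NO — not reachable within 3 firings

depth 0: 1 marking
depth 1: 5 markings reached so far
depth 2: 11 markings reached so far
depth 3: 17 markings reached so far
target is not among the 17 markings reachable within 3 steps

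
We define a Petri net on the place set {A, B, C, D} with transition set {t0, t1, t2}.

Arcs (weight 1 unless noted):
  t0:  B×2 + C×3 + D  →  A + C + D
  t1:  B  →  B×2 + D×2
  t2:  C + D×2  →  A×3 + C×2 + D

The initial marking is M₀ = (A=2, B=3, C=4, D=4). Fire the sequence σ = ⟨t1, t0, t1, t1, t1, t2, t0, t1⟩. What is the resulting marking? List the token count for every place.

step 1: fire t1:  (A=2, B=3, C=4, D=4) → (A=2, B=4, C=4, D=6)
step 2: fire t0:  (A=2, B=4, C=4, D=6) → (A=3, B=2, C=2, D=6)
step 3: fire t1:  (A=3, B=2, C=2, D=6) → (A=3, B=3, C=2, D=8)
step 4: fire t1:  (A=3, B=3, C=2, D=8) → (A=3, B=4, C=2, D=10)
step 5: fire t1:  (A=3, B=4, C=2, D=10) → (A=3, B=5, C=2, D=12)
step 6: fire t2:  (A=3, B=5, C=2, D=12) → (A=6, B=5, C=3, D=11)
step 7: fire t0:  (A=6, B=5, C=3, D=11) → (A=7, B=3, C=1, D=11)
step 8: fire t1:  (A=7, B=3, C=1, D=11) → (A=7, B=4, C=1, D=13)

(A=7, B=4, C=1, D=13)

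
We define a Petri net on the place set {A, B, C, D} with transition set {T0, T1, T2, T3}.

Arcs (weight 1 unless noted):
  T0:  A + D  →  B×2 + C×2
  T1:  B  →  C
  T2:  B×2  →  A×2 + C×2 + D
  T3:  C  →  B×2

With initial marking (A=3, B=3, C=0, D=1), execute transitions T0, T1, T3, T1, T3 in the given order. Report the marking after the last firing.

(A=2, B=7, C=2, D=0)

step 1: fire T0:  (A=3, B=3, C=0, D=1) → (A=2, B=5, C=2, D=0)
step 2: fire T1:  (A=2, B=5, C=2, D=0) → (A=2, B=4, C=3, D=0)
step 3: fire T3:  (A=2, B=4, C=3, D=0) → (A=2, B=6, C=2, D=0)
step 4: fire T1:  (A=2, B=6, C=2, D=0) → (A=2, B=5, C=3, D=0)
step 5: fire T3:  (A=2, B=5, C=3, D=0) → (A=2, B=7, C=2, D=0)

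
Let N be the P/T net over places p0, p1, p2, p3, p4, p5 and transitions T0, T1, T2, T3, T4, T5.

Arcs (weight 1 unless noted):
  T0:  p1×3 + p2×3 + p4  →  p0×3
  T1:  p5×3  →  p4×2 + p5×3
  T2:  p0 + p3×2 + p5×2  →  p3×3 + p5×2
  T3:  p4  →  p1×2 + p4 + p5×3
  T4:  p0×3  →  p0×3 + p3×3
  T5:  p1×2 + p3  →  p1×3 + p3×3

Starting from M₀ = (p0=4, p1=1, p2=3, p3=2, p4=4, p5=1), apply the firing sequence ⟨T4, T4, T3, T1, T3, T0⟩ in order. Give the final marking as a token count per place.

(p0=7, p1=2, p2=0, p3=8, p4=5, p5=7)

step 1: fire T4:  (p0=4, p1=1, p2=3, p3=2, p4=4, p5=1) → (p0=4, p1=1, p2=3, p3=5, p4=4, p5=1)
step 2: fire T4:  (p0=4, p1=1, p2=3, p3=5, p4=4, p5=1) → (p0=4, p1=1, p2=3, p3=8, p4=4, p5=1)
step 3: fire T3:  (p0=4, p1=1, p2=3, p3=8, p4=4, p5=1) → (p0=4, p1=3, p2=3, p3=8, p4=4, p5=4)
step 4: fire T1:  (p0=4, p1=3, p2=3, p3=8, p4=4, p5=4) → (p0=4, p1=3, p2=3, p3=8, p4=6, p5=4)
step 5: fire T3:  (p0=4, p1=3, p2=3, p3=8, p4=6, p5=4) → (p0=4, p1=5, p2=3, p3=8, p4=6, p5=7)
step 6: fire T0:  (p0=4, p1=5, p2=3, p3=8, p4=6, p5=7) → (p0=7, p1=2, p2=0, p3=8, p4=5, p5=7)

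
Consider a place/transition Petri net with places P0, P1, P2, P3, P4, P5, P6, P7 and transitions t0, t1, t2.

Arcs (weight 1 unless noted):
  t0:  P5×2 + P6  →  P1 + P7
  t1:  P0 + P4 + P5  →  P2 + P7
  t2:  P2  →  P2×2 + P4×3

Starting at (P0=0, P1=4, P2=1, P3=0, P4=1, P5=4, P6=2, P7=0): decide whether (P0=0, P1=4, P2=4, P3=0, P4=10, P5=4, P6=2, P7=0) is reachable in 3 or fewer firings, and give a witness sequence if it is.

step 1: fire t2:  (P0=0, P1=4, P2=1, P3=0, P4=1, P5=4, P6=2, P7=0) → (P0=0, P1=4, P2=2, P3=0, P4=4, P5=4, P6=2, P7=0)
step 2: fire t2:  (P0=0, P1=4, P2=2, P3=0, P4=4, P5=4, P6=2, P7=0) → (P0=0, P1=4, P2=3, P3=0, P4=7, P5=4, P6=2, P7=0)
step 3: fire t2:  (P0=0, P1=4, P2=3, P3=0, P4=7, P5=4, P6=2, P7=0) → (P0=0, P1=4, P2=4, P3=0, P4=10, P5=4, P6=2, P7=0)

YES — reachable via ⟨t2, t2, t2⟩ (3 firings)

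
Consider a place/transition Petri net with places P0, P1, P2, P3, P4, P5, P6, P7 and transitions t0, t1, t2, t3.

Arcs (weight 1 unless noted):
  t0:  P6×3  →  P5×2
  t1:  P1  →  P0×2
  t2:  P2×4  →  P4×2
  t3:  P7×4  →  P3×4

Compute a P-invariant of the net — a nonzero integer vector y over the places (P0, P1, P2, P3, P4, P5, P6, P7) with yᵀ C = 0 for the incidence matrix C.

y = (P0:1, P1:2, P2:0, P3:0, P4:0, P5:0, P6:0, P7:0)

Incidence matrix C (rows=places, cols=transitions):
       t0   t1   t2   t3
   P0   0    2    0    0
   P1   0   -1    0    0
   P2   0    0   -4    0
   P3   0    0    0    4
   P4   0    0    2    0
   P5   2    0    0    0
   P6  -3    0    0    0
   P7   0    0    0   -4

Candidate y = [1, 2, 0, 0, 0, 0, 0, 0]; check y·C column-wise:
  col t0: 1·0 + 2·0 + 0·2 + 0·-3 = 0
  col t1: 1·2 + 2·-1 = 0
  col t2: 1·0 + 2·0 + 0·-4 + 0·2 = 0
  col t3: 1·0 + 2·0 + 0·4 + 0·-4 = 0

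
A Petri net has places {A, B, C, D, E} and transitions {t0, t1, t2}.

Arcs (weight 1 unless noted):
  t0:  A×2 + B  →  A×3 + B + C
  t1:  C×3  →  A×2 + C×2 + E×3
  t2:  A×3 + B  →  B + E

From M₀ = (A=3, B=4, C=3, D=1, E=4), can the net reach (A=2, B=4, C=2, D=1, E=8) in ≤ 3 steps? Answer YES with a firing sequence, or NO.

step 1: fire t1:  (A=3, B=4, C=3, D=1, E=4) → (A=5, B=4, C=2, D=1, E=7)
step 2: fire t2:  (A=5, B=4, C=2, D=1, E=7) → (A=2, B=4, C=2, D=1, E=8)

YES — reachable via ⟨t1, t2⟩ (2 firings)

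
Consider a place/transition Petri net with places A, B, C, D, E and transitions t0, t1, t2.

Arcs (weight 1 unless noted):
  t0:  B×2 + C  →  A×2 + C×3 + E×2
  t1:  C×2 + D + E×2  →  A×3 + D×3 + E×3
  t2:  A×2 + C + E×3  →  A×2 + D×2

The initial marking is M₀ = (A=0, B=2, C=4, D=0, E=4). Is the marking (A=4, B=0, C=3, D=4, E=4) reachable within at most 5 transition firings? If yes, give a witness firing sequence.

depth 0: 1 marking
depth 1: 2 markings reached so far
depth 2: 3 markings reached so far
depth 3: 5 markings reached so far
depth 4: 7 markings reached so far
depth 5: 8 markings reached so far
target is not among the 8 markings reachable within 5 steps

NO — not reachable within 5 firings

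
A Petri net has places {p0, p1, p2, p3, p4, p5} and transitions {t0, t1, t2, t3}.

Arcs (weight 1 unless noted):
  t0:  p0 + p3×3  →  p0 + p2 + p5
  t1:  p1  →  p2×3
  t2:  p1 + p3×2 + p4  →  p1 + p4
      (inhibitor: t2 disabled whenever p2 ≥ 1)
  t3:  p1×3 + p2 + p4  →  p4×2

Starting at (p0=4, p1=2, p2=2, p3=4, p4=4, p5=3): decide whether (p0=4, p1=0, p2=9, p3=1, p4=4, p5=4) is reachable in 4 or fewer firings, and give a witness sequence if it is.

YES — reachable via ⟨t0, t1, t1⟩ (3 firings)

step 1: fire t0:  (p0=4, p1=2, p2=2, p3=4, p4=4, p5=3) → (p0=4, p1=2, p2=3, p3=1, p4=4, p5=4)
step 2: fire t1:  (p0=4, p1=2, p2=3, p3=1, p4=4, p5=4) → (p0=4, p1=1, p2=6, p3=1, p4=4, p5=4)
step 3: fire t1:  (p0=4, p1=1, p2=6, p3=1, p4=4, p5=4) → (p0=4, p1=0, p2=9, p3=1, p4=4, p5=4)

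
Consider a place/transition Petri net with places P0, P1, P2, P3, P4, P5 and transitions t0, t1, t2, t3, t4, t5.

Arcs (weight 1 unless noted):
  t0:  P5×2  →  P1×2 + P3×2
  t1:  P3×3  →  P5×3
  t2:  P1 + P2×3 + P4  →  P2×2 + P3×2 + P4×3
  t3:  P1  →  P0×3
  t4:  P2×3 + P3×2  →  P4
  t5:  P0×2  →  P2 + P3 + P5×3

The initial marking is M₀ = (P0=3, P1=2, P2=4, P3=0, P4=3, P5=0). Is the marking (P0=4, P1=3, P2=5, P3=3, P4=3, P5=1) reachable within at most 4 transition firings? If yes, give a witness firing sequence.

YES — reachable via ⟨t3, t5, t0⟩ (3 firings)

step 1: fire t3:  (P0=3, P1=2, P2=4, P3=0, P4=3, P5=0) → (P0=6, P1=1, P2=4, P3=0, P4=3, P5=0)
step 2: fire t5:  (P0=6, P1=1, P2=4, P3=0, P4=3, P5=0) → (P0=4, P1=1, P2=5, P3=1, P4=3, P5=3)
step 3: fire t0:  (P0=4, P1=1, P2=5, P3=1, P4=3, P5=3) → (P0=4, P1=3, P2=5, P3=3, P4=3, P5=1)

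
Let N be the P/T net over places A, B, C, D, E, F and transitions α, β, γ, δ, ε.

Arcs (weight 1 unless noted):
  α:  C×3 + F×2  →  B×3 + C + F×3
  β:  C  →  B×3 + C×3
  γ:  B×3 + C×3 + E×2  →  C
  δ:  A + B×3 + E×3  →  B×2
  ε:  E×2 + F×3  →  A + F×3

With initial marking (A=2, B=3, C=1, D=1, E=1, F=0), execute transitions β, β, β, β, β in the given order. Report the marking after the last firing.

step 1: fire β:  (A=2, B=3, C=1, D=1, E=1, F=0) → (A=2, B=6, C=3, D=1, E=1, F=0)
step 2: fire β:  (A=2, B=6, C=3, D=1, E=1, F=0) → (A=2, B=9, C=5, D=1, E=1, F=0)
step 3: fire β:  (A=2, B=9, C=5, D=1, E=1, F=0) → (A=2, B=12, C=7, D=1, E=1, F=0)
step 4: fire β:  (A=2, B=12, C=7, D=1, E=1, F=0) → (A=2, B=15, C=9, D=1, E=1, F=0)
step 5: fire β:  (A=2, B=15, C=9, D=1, E=1, F=0) → (A=2, B=18, C=11, D=1, E=1, F=0)

(A=2, B=18, C=11, D=1, E=1, F=0)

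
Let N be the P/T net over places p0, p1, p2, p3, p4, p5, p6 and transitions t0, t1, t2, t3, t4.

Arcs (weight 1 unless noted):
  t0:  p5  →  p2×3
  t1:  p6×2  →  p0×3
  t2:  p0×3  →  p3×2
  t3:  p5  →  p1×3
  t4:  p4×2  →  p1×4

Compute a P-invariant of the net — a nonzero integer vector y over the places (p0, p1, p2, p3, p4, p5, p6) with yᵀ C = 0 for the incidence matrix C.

y = (p0:0, p1:1, p2:1, p3:0, p4:2, p5:3, p6:0)

Incidence matrix C (rows=places, cols=transitions):
       t0   t1   t2   t3   t4
   p0   0    3   -3    0    0
   p1   0    0    0    3    4
   p2   3    0    0    0    0
   p3   0    0    2    0    0
   p4   0    0    0    0   -2
   p5  -1    0    0   -1    0
   p6   0   -2    0    0    0

Candidate y = [0, 1, 1, 0, 2, 3, 0]; check y·C column-wise:
  col t0: 1·0 + 1·3 + 2·0 + 3·-1 = 0
  col t1: 0·3 + 1·0 + 1·0 + 2·0 + 3·0 + 0·-2 = 0
  col t2: 0·-3 + 1·0 + 1·0 + 0·2 + 2·0 + 3·0 = 0
  col t3: 1·3 + 1·0 + 2·0 + 3·-1 = 0
  col t4: 1·4 + 1·0 + 2·-2 + 3·0 = 0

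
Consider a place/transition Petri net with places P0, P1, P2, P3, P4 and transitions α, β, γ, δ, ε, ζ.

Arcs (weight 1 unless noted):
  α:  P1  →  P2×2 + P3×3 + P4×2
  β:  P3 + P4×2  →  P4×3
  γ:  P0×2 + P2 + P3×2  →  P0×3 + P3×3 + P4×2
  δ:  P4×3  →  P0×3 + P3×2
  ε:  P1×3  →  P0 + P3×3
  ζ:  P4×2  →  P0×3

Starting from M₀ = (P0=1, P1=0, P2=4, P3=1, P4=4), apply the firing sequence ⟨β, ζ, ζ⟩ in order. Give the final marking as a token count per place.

(P0=7, P1=0, P2=4, P3=0, P4=1)

step 1: fire β:  (P0=1, P1=0, P2=4, P3=1, P4=4) → (P0=1, P1=0, P2=4, P3=0, P4=5)
step 2: fire ζ:  (P0=1, P1=0, P2=4, P3=0, P4=5) → (P0=4, P1=0, P2=4, P3=0, P4=3)
step 3: fire ζ:  (P0=4, P1=0, P2=4, P3=0, P4=3) → (P0=7, P1=0, P2=4, P3=0, P4=1)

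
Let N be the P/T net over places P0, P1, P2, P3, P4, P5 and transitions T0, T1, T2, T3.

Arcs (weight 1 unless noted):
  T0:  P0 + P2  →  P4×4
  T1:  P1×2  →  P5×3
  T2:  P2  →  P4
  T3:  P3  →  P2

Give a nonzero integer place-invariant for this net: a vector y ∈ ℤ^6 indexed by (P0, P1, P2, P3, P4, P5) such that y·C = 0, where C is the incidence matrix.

Incidence matrix C (rows=places, cols=transitions):
       T0   T1   T2   T3
   P0  -1    0    0    0
   P1   0   -2    0    0
   P2  -1    0   -1    1
   P3   0    0    0   -1
   P4   4    0    1    0
   P5   0    3    0    0

Candidate y = [3, 0, 1, 1, 1, 0]; check y·C column-wise:
  col T0: 3·-1 + 1·-1 + 1·0 + 1·4 = 0
  col T1: 3·0 + 0·-2 + 1·0 + 1·0 + 1·0 + 0·3 = 0
  col T2: 3·0 + 1·-1 + 1·0 + 1·1 = 0
  col T3: 3·0 + 1·1 + 1·-1 + 1·0 = 0

y = (P0:3, P1:0, P2:1, P3:1, P4:1, P5:0)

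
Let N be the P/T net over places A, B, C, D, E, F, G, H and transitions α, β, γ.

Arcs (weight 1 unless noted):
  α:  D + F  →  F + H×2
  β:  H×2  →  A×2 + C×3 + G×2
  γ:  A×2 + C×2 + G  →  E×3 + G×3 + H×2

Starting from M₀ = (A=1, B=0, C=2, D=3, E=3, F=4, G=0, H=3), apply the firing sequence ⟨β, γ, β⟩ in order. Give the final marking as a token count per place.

step 1: fire β:  (A=1, B=0, C=2, D=3, E=3, F=4, G=0, H=3) → (A=3, B=0, C=5, D=3, E=3, F=4, G=2, H=1)
step 2: fire γ:  (A=3, B=0, C=5, D=3, E=3, F=4, G=2, H=1) → (A=1, B=0, C=3, D=3, E=6, F=4, G=4, H=3)
step 3: fire β:  (A=1, B=0, C=3, D=3, E=6, F=4, G=4, H=3) → (A=3, B=0, C=6, D=3, E=6, F=4, G=6, H=1)

(A=3, B=0, C=6, D=3, E=6, F=4, G=6, H=1)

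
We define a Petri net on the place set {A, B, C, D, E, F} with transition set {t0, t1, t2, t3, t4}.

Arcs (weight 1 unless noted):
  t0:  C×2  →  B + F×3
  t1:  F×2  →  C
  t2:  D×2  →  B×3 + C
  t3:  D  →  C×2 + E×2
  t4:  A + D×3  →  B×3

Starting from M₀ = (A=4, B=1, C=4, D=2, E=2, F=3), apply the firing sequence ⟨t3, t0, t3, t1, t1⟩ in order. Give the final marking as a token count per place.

(A=4, B=2, C=8, D=0, E=6, F=2)

step 1: fire t3:  (A=4, B=1, C=4, D=2, E=2, F=3) → (A=4, B=1, C=6, D=1, E=4, F=3)
step 2: fire t0:  (A=4, B=1, C=6, D=1, E=4, F=3) → (A=4, B=2, C=4, D=1, E=4, F=6)
step 3: fire t3:  (A=4, B=2, C=4, D=1, E=4, F=6) → (A=4, B=2, C=6, D=0, E=6, F=6)
step 4: fire t1:  (A=4, B=2, C=6, D=0, E=6, F=6) → (A=4, B=2, C=7, D=0, E=6, F=4)
step 5: fire t1:  (A=4, B=2, C=7, D=0, E=6, F=4) → (A=4, B=2, C=8, D=0, E=6, F=2)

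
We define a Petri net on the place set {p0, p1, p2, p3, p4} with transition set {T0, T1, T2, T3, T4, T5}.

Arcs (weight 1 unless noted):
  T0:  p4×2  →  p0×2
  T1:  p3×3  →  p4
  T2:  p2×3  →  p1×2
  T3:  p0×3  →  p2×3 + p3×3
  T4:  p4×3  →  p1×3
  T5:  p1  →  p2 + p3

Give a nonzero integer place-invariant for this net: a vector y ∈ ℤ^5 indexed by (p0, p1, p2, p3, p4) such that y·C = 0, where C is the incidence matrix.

y = (p0:3, p1:3, p2:2, p3:1, p4:3)

Incidence matrix C (rows=places, cols=transitions):
       T0   T1   T2   T3   T4   T5
   p0   2    0    0   -3    0    0
   p1   0    0    2    0    3   -1
   p2   0    0   -3    3    0    1
   p3   0   -3    0    3    0    1
   p4  -2    1    0    0   -3    0

Candidate y = [3, 3, 2, 1, 3]; check y·C column-wise:
  col T0: 3·2 + 3·0 + 2·0 + 1·0 + 3·-2 = 0
  col T1: 3·0 + 3·0 + 2·0 + 1·-3 + 3·1 = 0
  col T2: 3·0 + 3·2 + 2·-3 + 1·0 + 3·0 = 0
  col T3: 3·-3 + 3·0 + 2·3 + 1·3 + 3·0 = 0
  col T4: 3·0 + 3·3 + 2·0 + 1·0 + 3·-3 = 0
  col T5: 3·0 + 3·-1 + 2·1 + 1·1 + 3·0 = 0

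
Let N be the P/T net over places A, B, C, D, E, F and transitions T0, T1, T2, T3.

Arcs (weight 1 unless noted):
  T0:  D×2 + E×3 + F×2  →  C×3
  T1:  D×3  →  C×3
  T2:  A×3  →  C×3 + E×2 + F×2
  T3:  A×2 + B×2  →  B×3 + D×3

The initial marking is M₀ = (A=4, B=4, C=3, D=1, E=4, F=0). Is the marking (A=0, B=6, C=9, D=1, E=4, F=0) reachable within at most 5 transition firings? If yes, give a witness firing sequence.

step 1: fire T3:  (A=4, B=4, C=3, D=1, E=4, F=0) → (A=2, B=5, C=3, D=4, E=4, F=0)
step 2: fire T1:  (A=2, B=5, C=3, D=4, E=4, F=0) → (A=2, B=5, C=6, D=1, E=4, F=0)
step 3: fire T3:  (A=2, B=5, C=6, D=1, E=4, F=0) → (A=0, B=6, C=6, D=4, E=4, F=0)
step 4: fire T1:  (A=0, B=6, C=6, D=4, E=4, F=0) → (A=0, B=6, C=9, D=1, E=4, F=0)

YES — reachable via ⟨T3, T1, T3, T1⟩ (4 firings)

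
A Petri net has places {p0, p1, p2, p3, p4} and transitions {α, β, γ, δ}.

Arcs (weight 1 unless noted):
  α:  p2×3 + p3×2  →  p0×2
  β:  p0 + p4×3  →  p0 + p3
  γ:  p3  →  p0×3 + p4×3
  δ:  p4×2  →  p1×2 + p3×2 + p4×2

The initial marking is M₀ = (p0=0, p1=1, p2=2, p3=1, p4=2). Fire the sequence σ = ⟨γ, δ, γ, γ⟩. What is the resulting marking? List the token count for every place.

step 1: fire γ:  (p0=0, p1=1, p2=2, p3=1, p4=2) → (p0=3, p1=1, p2=2, p3=0, p4=5)
step 2: fire δ:  (p0=3, p1=1, p2=2, p3=0, p4=5) → (p0=3, p1=3, p2=2, p3=2, p4=5)
step 3: fire γ:  (p0=3, p1=3, p2=2, p3=2, p4=5) → (p0=6, p1=3, p2=2, p3=1, p4=8)
step 4: fire γ:  (p0=6, p1=3, p2=2, p3=1, p4=8) → (p0=9, p1=3, p2=2, p3=0, p4=11)

(p0=9, p1=3, p2=2, p3=0, p4=11)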